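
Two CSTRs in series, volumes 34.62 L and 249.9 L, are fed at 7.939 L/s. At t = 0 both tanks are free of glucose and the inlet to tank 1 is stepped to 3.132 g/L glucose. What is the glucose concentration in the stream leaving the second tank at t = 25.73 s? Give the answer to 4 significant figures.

1.528 g/L

Species balance on tank i: dCᵢ/dt = (Cᵢ₋₁ − Cᵢ)/τᵢ with τᵢ = Vᵢ/Q.
τ₁ = 34.62/7.939 = 4.36075 s; τ₂ = 249.9/7.939 = 31.4775 s.
Tank 1: C₁ = C_in(1 − e^(−t/τ₁)). Tank 2 (τ₁ ≠ τ₂): C₂ = C_in[1 − (τ₁ e^(−t/τ₁) − τ₂ e^(−t/τ₂))/(τ₁ − τ₂)].
At t = 25.73: e^(−t/τ₁) = 0.00273846, e^(−t/τ₂) = 0.441574.
C₂ = 3.132·[1 − (4.36075·0.00273846 − 31.4775·0.441574)/(-27.1168)] = 3.132·0.487855 = 1.52796 g/L.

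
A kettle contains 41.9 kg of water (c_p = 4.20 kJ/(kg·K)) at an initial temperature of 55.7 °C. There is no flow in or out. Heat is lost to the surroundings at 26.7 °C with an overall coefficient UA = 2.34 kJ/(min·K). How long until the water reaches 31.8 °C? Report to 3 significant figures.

First-law balance (no shaft work): M c_p dT/dt = −UA(T − T_amb).
τ = M c_p/UA = 75.205 min; T_ss = T_amb = 26.700 °C.
T(t) = T_ss + (T₀ − T_ss)e^(−t/τ); set T = 31.8:
t = −τ ln[(T − T_ss)/(T₀ − T_ss)] = −75.205 · ln(0.17586) = 130.71 min.

131 min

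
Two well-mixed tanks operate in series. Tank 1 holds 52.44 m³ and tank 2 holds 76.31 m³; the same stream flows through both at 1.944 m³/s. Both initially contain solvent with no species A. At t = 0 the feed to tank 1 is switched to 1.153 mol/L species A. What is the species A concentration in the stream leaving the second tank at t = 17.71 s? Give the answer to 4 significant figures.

0.1192 mol/L

Time constants: τᵢ = Vᵢ/Q for each well-mixed tank.
τ₁ = 52.44/1.944 = 26.9753 s; τ₂ = 76.31/1.944 = 39.2541 s.
Solving the cascade with C₁(0)=C₂(0)=0 gives C₂(t) = C_in[1 − (τ₁ e^(−t/τ₁) − τ₂ e^(−t/τ₂))/(τ₁ − τ₂)].
At t = 17.71: e^(−t/τ₁) = 0.518650, e^(−t/τ₂) = 0.636887.
C₂ = 1.153·[1 − (26.9753·0.518650 − 39.2541·0.636887)/(-12.2788)] = 1.153·0.103357 = 0.119171 mol/L.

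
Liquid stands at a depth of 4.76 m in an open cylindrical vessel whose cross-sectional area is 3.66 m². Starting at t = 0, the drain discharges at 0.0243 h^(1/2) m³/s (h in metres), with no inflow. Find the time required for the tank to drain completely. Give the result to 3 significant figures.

A dh/dt = −Q_out = −0.0243 √h.
Separate and integrate: 2(√h − √h₀) = −(0.0243/A) t.
Set h = 0: 2√h₀ = (0.0243/A) t_empty ⇒ t_empty = 2A√h₀/0.0243.
t_empty = 2·3.66·√4.76/0.0243 = 7.3200·2.1817/0.0243 = 657.22 s.

657 s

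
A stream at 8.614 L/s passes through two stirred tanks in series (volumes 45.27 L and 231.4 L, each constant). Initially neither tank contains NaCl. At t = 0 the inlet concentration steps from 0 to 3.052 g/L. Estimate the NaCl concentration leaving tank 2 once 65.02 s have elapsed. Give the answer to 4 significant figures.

Time constants: τᵢ = Vᵢ/Q for each well-mixed tank.
τ₁ = 45.27/8.614 = 5.25540 s; τ₂ = 231.4/8.614 = 26.8632 s.
Solving the cascade with C₁(0)=C₂(0)=0 gives C₂(t) = C_in[1 − (τ₁ e^(−t/τ₁) − τ₂ e^(−t/τ₂))/(τ₁ − τ₂)].
At t = 65.02: e^(−t/τ₁) = 4.23537e-06, e^(−t/τ₂) = 0.0888854.
C₂ = 3.052·[1 − (5.25540·4.23537e-06 − 26.8632·0.0888854)/(-21.6078)] = 3.052·0.889497 = 2.71475 g/L.

2.715 g/L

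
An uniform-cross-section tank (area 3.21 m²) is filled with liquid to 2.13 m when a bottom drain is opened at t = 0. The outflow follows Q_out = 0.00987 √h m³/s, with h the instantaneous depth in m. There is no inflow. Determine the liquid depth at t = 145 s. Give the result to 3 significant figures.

With no inflow, A dh/dt = −0.00987 √h.
This is separable: 2 d(√h)/dt = −0.00987/A, so √h = √h₀ − (0.00987/(2A)) t.
√h = √2.13 − 0.00987·145/(2·3.21) = 1.4595 − 0.22292 = 1.2365.
h = 1.2365² = 1.5290 m.

1.53 m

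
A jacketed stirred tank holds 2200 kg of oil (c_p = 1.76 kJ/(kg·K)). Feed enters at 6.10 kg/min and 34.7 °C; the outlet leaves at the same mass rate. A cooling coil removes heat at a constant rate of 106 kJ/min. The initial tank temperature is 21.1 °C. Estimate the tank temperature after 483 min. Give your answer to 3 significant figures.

M c_p dT/dt = ṁ c_p (T_in − T) − Q̇.
τ = M/ṁ = 360.66 min; T_ss = T_in − Q̇/(ṁ c_p) = 34.7 − 106/(6.10·1.76) = 24.827 °C.
Solution: T(t) = T_ss + (T₀ − T_ss) e^(−t/τ).
T(483) = 24.827 + (-3.7267)·e^(−483/360.66) = 24.827 + (-3.7267)·0.26205 = 23.850 °C.

23.9 °C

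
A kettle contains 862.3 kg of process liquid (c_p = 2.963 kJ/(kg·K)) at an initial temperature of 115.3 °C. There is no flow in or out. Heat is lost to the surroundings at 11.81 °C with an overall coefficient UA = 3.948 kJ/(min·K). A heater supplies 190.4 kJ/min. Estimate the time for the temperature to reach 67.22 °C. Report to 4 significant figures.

Lumped-capacitance energy balance: M c_p dT/dt = UA(T_amb − T) + Q̇.
τ = M c_p/UA = 647.162 min; T_ss = T_amb + Q̇/UA = 11.81 + 190.4/3.948 = 60.0370 °C.
T(t) = T_ss + (T₀ − T_ss)e^(−t/τ); set T = 67.22:
t = −τ ln[(T − T_ss)/(T₀ − T_ss)] = −647.162 · ln(0.129979) = 1320.46 min.

1320 min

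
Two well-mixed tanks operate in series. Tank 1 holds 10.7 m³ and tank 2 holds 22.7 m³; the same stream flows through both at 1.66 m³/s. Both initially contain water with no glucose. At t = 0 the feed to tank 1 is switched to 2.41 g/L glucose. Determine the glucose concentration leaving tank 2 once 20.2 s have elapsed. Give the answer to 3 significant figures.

1.46 g/L

Each tank obeys Vᵢ dCᵢ/dt = Q(Cᵢ₋₁ − Cᵢ), so τᵢ = Vᵢ/Q.
τ₁ = 10.7/1.66 = 6.4458 s; τ₂ = 22.7/1.66 = 13.675 s.
Solving the cascade with C₁(0)=C₂(0)=0 gives C₂(t) = C_in[1 − (τ₁ e^(−t/τ₁) − τ₂ e^(−t/τ₂))/(τ₁ − τ₂)].
At t = 20.2: e^(−t/τ₁) = 0.043551, e^(−t/τ₂) = 0.22828.
C₂ = 2.41·[1 − (6.4458·0.043551 − 13.675·0.22828)/(-7.2289)] = 2.41·0.60700 = 1.4629 g/L.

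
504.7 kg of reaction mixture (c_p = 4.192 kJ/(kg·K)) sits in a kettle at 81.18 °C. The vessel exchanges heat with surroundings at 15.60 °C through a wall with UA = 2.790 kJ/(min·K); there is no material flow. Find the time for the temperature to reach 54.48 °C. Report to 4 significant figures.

Unsteady energy balance on the tank contents: M c_p dT/dt = −UA(T − T_amb).
τ = M c_p/UA = 758.316 min; T_ss = T_amb = 15.6000 °C.
T(t) = T_ss + (T₀ − T_ss)e^(−t/τ); set T = 54.48:
t = −τ ln[(T − T_ss)/(T₀ − T_ss)] = −758.316 · ln(0.592864) = 396.441 min.

396.4 min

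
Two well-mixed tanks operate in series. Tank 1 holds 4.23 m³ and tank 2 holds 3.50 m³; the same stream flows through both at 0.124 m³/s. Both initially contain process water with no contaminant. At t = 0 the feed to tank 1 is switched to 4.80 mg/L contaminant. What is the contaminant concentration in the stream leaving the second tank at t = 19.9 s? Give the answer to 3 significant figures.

Time constants: τᵢ = Vᵢ/Q for each well-mixed tank.
τ₁ = 4.23/0.124 = 34.113 s; τ₂ = 3.50/0.124 = 28.226 s.
Tank 1: C₁ = C_in(1 − e^(−t/τ₁)). Tank 2 (τ₁ ≠ τ₂): C₂ = C_in[1 − (τ₁ e^(−t/τ₁) − τ₂ e^(−t/τ₂))/(τ₁ − τ₂)].
At t = 19.9: e^(−t/τ₁) = 0.55802, e^(−t/τ₂) = 0.49409.
C₂ = 4.80·[1 − (34.113·0.55802 − 28.226·0.49409)/(5.8871)] = 4.80·0.13548 = 0.65029 mg/L.

0.650 mg/L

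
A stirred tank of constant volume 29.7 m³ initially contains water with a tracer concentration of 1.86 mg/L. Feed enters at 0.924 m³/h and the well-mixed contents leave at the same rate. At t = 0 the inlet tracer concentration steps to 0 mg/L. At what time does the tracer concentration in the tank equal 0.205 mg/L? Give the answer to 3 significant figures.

Species balance: V dC/dt = Q(C_in − C) ⇒ τ = V/Q = 32.143 h.
C(t) = C_in + (C₀ − C_in) e^(−t/τ). Set C = 0.205 and solve for t:
e^(−t/τ) = (C − C_in)/(C₀ − C_in) = (0.205 − 0)/(1.86 − 0) = 0.11022
t = −τ ln(…) = 32.143 × 2.2053 = 70.885 h.

70.9 h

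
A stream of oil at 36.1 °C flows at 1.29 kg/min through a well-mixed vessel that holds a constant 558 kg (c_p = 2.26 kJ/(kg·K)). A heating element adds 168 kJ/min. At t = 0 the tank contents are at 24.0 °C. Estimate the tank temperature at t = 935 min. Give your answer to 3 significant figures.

85.7 °C

First-law balance (no shaft work): M c_p dT/dt = ṁ c_p (T_in − T) + 168.
τ = M/ṁ = 432.56 min; T_ss = T_in + Q̇/(ṁ c_p) = 36.1 + 168/(1.29·2.26) = 93.725 °C.
Solution: T(t) = T_ss + (T₀ − T_ss) e^(−t/τ).
T(935) = 93.725 + (-69.725)·e^(−935/432.56) = 93.725 + (-69.725)·0.11515 = 85.697 °C.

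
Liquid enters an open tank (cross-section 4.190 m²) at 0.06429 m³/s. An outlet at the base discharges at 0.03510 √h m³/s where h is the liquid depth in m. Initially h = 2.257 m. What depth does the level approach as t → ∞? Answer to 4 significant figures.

Level balance: A dh/dt = 0.06429 − 0.03510 √h. Setting dh/dt = 0:
Q_in = 0.03510 √h_ss ⇒ √h_ss = 0.06429/0.03510 = 1.83162.
h_ss = 1.83162² = 3.35485 m. (Since h₀ = 2.257 m < h_ss, the level will rise toward this value.)

3.355 m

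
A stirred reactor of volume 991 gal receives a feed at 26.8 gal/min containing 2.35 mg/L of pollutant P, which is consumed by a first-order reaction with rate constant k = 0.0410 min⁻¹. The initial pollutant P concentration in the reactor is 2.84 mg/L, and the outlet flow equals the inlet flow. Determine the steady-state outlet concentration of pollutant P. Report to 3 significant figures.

0.934 mg/L

Accumulation = in − out − consumed: V dC/dt = Q C_in − Q C − k V C.
At steady state: 0 = Q C_in − (Q + kV) C_ss, so C_ss = Q C_in/(Q + kV).
C_ss = 26.8·2.35/(26.8 + 0.0410·991) = 62.980/67.431 = 0.93399 mg/L.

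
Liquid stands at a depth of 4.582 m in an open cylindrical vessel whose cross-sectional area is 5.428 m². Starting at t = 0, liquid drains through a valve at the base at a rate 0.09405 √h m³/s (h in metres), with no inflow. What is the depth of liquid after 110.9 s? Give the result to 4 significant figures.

Accumulation of liquid (constant cross-section A): A dh/dt = −0.09405 √h.
Separate and integrate: 2(√h − √h₀) = −(0.09405/A) t.
√h = √4.582 − 0.09405·110.9/(2·5.428) = 2.14056 − 0.960772 = 1.17979.
h = 1.17979² = 1.39190 m.

1.392 m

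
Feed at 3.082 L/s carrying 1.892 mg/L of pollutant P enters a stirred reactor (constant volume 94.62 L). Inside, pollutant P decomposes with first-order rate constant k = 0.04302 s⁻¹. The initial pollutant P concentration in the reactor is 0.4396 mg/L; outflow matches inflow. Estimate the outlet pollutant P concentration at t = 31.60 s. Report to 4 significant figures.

Accumulation = in − out − consumed: V dC/dt = Q C_in − Q C − k V C.
This is linear with rate a = Q/V + k = 0.0755924 s⁻¹.
C_ss = Q C_in/(Q + kV) = 0.815254 mg/L; C(t) = C_ss + (C₀ − C_ss) e^(−a t).
C(31.60) = 0.815254 + (-0.375654)·e^(−0.0755924·31.60) = 0.815254 + (-0.375654)·0.0917471 = 0.780788 mg/L.

0.7808 mg/L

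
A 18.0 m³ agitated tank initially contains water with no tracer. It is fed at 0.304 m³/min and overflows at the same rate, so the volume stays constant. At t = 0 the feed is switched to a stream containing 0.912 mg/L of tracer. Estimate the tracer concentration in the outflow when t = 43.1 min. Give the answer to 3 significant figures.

0.472 mg/L

Mass balance on the solute (V constant): V dC/dt = Q(C_in − C).
So dC/dt = (C_in − C)/τ with τ = V/Q = 18.0/0.304 = 59.211 min.
This is linear first-order; C(t) = C_in + (C₀ − C_in) e^(−t/τ).
C(43.1) = 0.912 + (0 − 0.912)·e^(−43.1/59.211) = 0.912 + (-0.91200)·0.48292 = 0.47158 mg/L.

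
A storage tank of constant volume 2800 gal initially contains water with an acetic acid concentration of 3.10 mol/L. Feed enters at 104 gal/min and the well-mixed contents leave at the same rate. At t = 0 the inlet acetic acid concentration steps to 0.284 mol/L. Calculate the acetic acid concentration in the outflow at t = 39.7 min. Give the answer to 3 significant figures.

0.929 mol/L

Species balance on the tank: V dC/dt = Q(C_in − C).
So dC/dt = (C_in − C)/τ with τ = V/Q = 2800/104 = 26.923 min.
This is linear first-order; C(t) = C_in + (C₀ − C_in) e^(−t/τ).
C(39.7) = 0.284 + (3.10 − 0.284)·e^(−39.7/26.923) = 0.284 + (2.8160)·0.22888 = 0.92852 mol/L.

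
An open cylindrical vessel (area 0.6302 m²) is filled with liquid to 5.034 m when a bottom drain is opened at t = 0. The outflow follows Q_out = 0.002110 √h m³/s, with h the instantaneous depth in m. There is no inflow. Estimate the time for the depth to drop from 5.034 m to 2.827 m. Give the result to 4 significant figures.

335.9 s

A dh/dt = −Q_out = −0.002110 √h.
This is separable: 2 d(√h)/dt = −0.002110/A, so √h = √h₀ − (0.002110/(2A)) t.
t = 2A(√h₀ − √h)/0.002110 = 2·0.6302·(√5.034 − √2.827)/0.002110
  = 1.26040 × (2.24366 − 1.68137) / 0.002110 = 335.881 s.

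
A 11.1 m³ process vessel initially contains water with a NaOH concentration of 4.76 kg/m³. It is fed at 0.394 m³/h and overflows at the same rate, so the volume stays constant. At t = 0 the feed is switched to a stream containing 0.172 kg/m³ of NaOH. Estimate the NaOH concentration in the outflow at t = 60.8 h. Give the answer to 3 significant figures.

Mass balance on the solute (V constant): V dC/dt = Q(C_in − C).
Time constant τ = V/Q = 11.1/0.394 = 28.173 h.
C approaches C_in exponentially: C(t) = C_in + (C₀ − C_in) e^(−t/τ).
C(60.8) = 0.172 + (4.76 − 0.172)·e^(−60.8/28.173) = 0.172 + (4.5880)·0.11554 = 0.70210 kg/m³.

0.702 kg/m³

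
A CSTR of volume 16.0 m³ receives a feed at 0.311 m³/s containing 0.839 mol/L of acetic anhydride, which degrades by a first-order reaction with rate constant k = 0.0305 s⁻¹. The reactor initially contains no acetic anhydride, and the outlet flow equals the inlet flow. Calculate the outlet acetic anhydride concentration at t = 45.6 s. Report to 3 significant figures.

Accumulation = in − out − consumed: V dC/dt = Q C_in − Q C − k V C.
dC/dt = (Q/V) C_in − (Q/V + k) C; effective rate a = Q/V + k = 0.019437 + 0.0305 = 0.049937 s⁻¹.
C_ss = Q C_in/(Q + kV) = 0.32657 mol/L; C(t) = C_ss + (C₀ − C_ss) e^(−a t).
C(45.6) = 0.32657 + (-0.32657)·e^(−0.049937·45.6) = 0.32657 + (-0.32657)·0.10258 = 0.29307 mol/L.

0.293 mol/L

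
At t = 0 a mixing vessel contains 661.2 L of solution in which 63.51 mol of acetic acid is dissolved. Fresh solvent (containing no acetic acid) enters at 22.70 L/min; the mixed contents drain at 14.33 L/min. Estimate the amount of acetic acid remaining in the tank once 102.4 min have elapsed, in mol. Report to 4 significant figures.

15.30 mol

Total volume: dV/dt = Q_in − Q_out = 8.37000 L/min, so V(t) = 661.2 + 8.37000 t and V(102.4) = 1518.29 L.
Solute balance: dm/dt = 0 − Q_out C = −Q_out m/V(t).
Separate: dm/m = −Q_out dt/V(t) ⇒ ln(m/m₀) = −(Q_out/(Q_in−Q_out)) ln(V/V₀).
m = m₀ (V₀/V)^(Q_out/(Q_in−Q_out)) = 63.51 × (661.2/1518.29)^(1.71207) = 15.3020 mol.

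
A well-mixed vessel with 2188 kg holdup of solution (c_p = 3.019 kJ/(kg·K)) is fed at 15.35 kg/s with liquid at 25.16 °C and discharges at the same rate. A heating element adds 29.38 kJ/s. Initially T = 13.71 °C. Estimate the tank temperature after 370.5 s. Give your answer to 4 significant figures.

Heat balance on the well-mixed liquid: M c_p dT/dt = ṁ c_p (T_in − T) + 29.38.
Rearrange: dT/dt = (T_ss − T)/τ with τ = M/ṁ = 142.541 s and T_ss = T_in + Q̇/(ṁ c_p) = 25.7940 °C.
Solution: T(t) = T_ss + (T₀ − T_ss) e^(−t/τ).
T(370.5) = 25.7940 + (-12.0840)·e^(−370.5/142.541) = 25.7940 + (-12.0840)·0.0743288 = 24.8958 °C.

24.90 °C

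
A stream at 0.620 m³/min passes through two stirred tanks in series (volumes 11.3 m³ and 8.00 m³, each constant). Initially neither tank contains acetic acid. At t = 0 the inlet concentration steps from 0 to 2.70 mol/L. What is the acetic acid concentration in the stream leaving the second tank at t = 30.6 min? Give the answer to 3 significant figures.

Each tank obeys Vᵢ dCᵢ/dt = Q(Cᵢ₋₁ − Cᵢ), so τᵢ = Vᵢ/Q.
τ₁ = 11.3/0.620 = 18.226 min; τ₂ = 8.00/0.620 = 12.903 min.
Tank 1: C₁ = C_in(1 − e^(−t/τ₁)). Tank 2 (τ₁ ≠ τ₂): C₂ = C_in[1 − (τ₁ e^(−t/τ₁) − τ₂ e^(−t/τ₂))/(τ₁ − τ₂)].
At t = 30.6: e^(−t/τ₁) = 0.18657, e^(−t/τ₂) = 0.093341.
C₂ = 2.70·[1 − (18.226·0.18657 − 12.903·0.093341)/(5.3226)] = 2.70·0.58741 = 1.5860 mol/L.

1.59 mol/L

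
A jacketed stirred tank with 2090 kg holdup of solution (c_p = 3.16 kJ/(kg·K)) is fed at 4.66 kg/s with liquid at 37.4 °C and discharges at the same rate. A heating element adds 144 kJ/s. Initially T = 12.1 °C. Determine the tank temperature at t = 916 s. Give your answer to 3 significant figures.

M c_p dT/dt = ṁ c_p (T_in − T) + Q̇.
Rearrange: dT/dt = (T_ss − T)/τ with τ = M/ṁ = 448.50 s and T_ss = T_in + Q̇/(ṁ c_p) = 47.179 °C.
Solution: T(t) = T_ss + (T₀ − T_ss) e^(−t/τ).
T(916) = 47.179 + (-35.079)·e^(−916/448.50) = 47.179 + (-35.079)·0.12972 = 42.628 °C.

42.6 °C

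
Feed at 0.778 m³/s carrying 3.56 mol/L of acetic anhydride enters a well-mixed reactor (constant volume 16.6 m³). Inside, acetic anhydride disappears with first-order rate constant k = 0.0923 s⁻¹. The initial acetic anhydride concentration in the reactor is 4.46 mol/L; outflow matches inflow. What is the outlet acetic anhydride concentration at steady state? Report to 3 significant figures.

1.20 mol/L

Accumulation = in − out − consumed: V dC/dt = Q C_in − Q C − k V C.
At steady state: 0 = Q C_in − (Q + kV) C_ss, so C_ss = Q C_in/(Q + kV).
C_ss = 0.778·3.56/(0.778 + 0.0923·16.6) = 2.7697/2.3102 = 1.1989 mol/L.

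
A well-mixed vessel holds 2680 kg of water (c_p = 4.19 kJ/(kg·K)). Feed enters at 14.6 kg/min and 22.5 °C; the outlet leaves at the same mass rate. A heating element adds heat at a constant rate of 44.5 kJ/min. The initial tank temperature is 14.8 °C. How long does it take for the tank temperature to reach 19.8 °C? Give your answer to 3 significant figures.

165 min

First-law balance (no shaft work): M c_p dT/dt = ṁ c_p (T_in − T) + 44.5.
τ = M/ṁ = 183.56 min; T_ss = T_in + Q̇/(ṁ c_p) = 23.227 °C.
T(t) = T_ss + (T₀ − T_ss) e^(−t/τ). Set T = 19.8:
e^(−t/τ) = (19.8 − 23.227)/(14.8 − 23.227) = 0.40670
t = −183.56 · ln(0.40670) = 165.15 min.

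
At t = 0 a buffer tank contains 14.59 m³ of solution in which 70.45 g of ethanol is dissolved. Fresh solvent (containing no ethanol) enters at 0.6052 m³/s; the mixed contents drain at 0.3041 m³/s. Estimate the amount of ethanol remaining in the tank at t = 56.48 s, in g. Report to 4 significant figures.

Let m(t) be the amount of ethanol. Volume: V(t) = V₀ + (Q_in − Q_out) t = 14.59 + 0.301100 t; V(56.48) = 31.5961 m³.
Species balance (pure solvent in): dm/dt = −Q_out · m/V(t).
dm/m = −Q_out dt/(V₀ + 0.301100 t); integrating gives ln(m/m₀) = −(Q_out/(Q_in−Q_out)) ln(V/V₀).
m = m₀ (V₀/V)^(Q_out/(Q_in−Q_out)) = 70.45 × (14.59/31.5961)^(1.00996) = 32.2819 g.

32.28 g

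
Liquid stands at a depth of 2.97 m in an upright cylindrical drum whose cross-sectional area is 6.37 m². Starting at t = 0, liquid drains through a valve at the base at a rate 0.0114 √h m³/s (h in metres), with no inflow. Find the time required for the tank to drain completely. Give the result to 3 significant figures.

1930 s

A dh/dt = −Q_out = −0.0114 √h.
∫ h^(−1/2) dh = −(0.0114/A) ∫ dt, giving 2√h = 2√h₀ − (0.0114/A) t.
Tank is empty when √h = 0: t_empty = 2A√h₀/0.0114.
t_empty = 2·6.37·√2.97/0.0114 = 12.740·1.7234/0.0114 = 1925.9 s.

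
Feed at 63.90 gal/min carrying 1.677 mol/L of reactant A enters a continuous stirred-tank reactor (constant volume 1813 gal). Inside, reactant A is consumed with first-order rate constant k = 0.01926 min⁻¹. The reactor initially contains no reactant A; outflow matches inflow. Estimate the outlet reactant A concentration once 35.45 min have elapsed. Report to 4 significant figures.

Species balance: V dC/dt = Q C_in − Q C − k V C.
dC/dt = (Q/V) C_in − (Q/V + k) C; effective rate a = Q/V + k = 0.0352454 + 0.01926 = 0.0545054 min⁻¹.
C_ss = Q C_in/(Q + kV) = 1.08442 mol/L; C(t) = C_ss + (C₀ − C_ss) e^(−a t).
C(35.45) = 1.08442 + (-1.08442)·e^(−0.0545054·35.45) = 1.08442 + (-1.08442)·0.144827 = 0.927364 mol/L.

0.9274 mol/L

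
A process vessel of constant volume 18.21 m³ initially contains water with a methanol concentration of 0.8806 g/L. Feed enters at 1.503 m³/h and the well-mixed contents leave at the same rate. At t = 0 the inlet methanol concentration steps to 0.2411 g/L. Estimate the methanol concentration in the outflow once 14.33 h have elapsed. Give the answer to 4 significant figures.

Species balance on the tank: V dC/dt = Q(C_in − C).
So dC/dt = (C_in − C)/τ with τ = V/Q = 18.21/1.503 = 12.1158 h.
Integrating: C(t) = C_in + (C₀ − C_in) e^(−t/τ).
C(14.33) = 0.2411 + (0.8806 − 0.2411)·e^(−14.33/12.1158) = 0.2411 + (0.639500)·0.306433 = 0.437064 g/L.

0.4371 g/L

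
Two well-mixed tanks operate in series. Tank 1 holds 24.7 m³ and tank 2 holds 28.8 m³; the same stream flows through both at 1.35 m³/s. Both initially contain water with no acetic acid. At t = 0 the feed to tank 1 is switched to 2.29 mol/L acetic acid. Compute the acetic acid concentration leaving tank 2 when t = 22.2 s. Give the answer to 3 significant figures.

0.708 mol/L

Time constants: τᵢ = Vᵢ/Q for each well-mixed tank.
τ₁ = 24.7/1.35 = 18.296 s; τ₂ = 28.8/1.35 = 21.333 s.
Solving the cascade with C₁(0)=C₂(0)=0 gives C₂(t) = C_in[1 − (τ₁ e^(−t/τ₁) − τ₂ e^(−t/τ₂))/(τ₁ − τ₂)].
At t = 22.2: e^(−t/τ₁) = 0.29720, e^(−t/τ₂) = 0.35323.
C₂ = 2.29·[1 − (18.296·0.29720 − 21.333·0.35323)/(-3.0370)] = 2.29·0.30918 = 0.70802 mol/L.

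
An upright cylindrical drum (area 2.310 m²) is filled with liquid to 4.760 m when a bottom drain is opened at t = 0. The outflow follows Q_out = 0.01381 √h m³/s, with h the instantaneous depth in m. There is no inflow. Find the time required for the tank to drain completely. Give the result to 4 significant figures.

729.9 s

With no inflow, A dh/dt = −0.01381 √h.
This is separable: 2 d(√h)/dt = −0.01381/A, so √h = √h₀ − (0.01381/(2A)) t.
Set h = 0: 2√h₀ = (0.01381/A) t_empty ⇒ t_empty = 2A√h₀/0.01381.
t_empty = 2·2.310·√4.760/0.01381 = 4.62000·2.18174/0.01381 = 729.881 s.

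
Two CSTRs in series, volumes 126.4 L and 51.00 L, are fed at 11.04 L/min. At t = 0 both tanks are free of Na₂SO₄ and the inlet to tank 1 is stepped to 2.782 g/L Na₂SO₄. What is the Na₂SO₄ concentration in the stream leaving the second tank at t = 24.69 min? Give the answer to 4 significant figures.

Time constants: τᵢ = Vᵢ/Q for each well-mixed tank.
τ₁ = 126.4/11.04 = 11.4493 min; τ₂ = 51.00/11.04 = 4.61957 min.
Tank 1: C₁ = C_in(1 − e^(−t/τ₁)). Tank 2 (τ₁ ≠ τ₂): C₂ = C_in[1 − (τ₁ e^(−t/τ₁) − τ₂ e^(−t/τ₂))/(τ₁ − τ₂)].
At t = 24.69: e^(−t/τ₁) = 0.115733, e^(−t/τ₂) = 0.00477358.
C₂ = 2.782·[1 − (11.4493·0.115733 − 4.61957·0.00477358)/(6.82971)] = 2.782·0.809215 = 2.25124 g/L.

2.251 g/L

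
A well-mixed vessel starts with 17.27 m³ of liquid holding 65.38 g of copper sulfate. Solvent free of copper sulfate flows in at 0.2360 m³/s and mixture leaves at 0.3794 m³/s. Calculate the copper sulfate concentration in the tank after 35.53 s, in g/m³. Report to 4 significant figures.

2.130 g/m³

Total volume: dV/dt = Q_in − Q_out = -0.143400 m³/s, so V(t) = 17.27 − 0.143400 t and V(35.53) = 12.1750 m³.
Solute balance: dm/dt = 0 − Q_out C = −Q_out m/V(t).
Separate: dm/m = −Q_out dt/V(t) ⇒ ln(m/m₀) = −(Q_out/(Q_in−Q_out)) ln(V/V₀).
m = m₀ (V₀/V)^(Q_out/(Q_in−Q_out)) = 65.38 × (17.27/12.1750)^(-2.64575) = 25.9274 g.
C = m/V = 25.9274/12.1750 = 2.12956 g/m³.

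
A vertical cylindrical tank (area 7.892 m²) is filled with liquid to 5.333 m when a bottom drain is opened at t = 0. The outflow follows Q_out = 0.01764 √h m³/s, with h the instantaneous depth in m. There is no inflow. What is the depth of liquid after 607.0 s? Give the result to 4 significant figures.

A dh/dt = −Q_out = −0.01764 √h.
Separate and integrate: 2(√h − √h₀) = −(0.01764/A) t.
√h = √5.333 − 0.01764·607.0/(2·7.892) = 2.30933 − 0.678376 = 1.63095.
h = 1.63095² = 2.66001 m.

2.660 m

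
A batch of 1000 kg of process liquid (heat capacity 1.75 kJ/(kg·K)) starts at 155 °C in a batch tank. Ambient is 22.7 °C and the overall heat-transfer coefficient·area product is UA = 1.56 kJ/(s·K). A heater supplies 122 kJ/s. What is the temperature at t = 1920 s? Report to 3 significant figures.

111 °C

M c_p dT/dt = −UA(T − T_amb) + Q̇.
dT/dt = (T_ss − T)/τ with T_ss = T_amb + Q̇/UA = 22.7 + 122/1.56 = 100.91 °C, τ = M c_p/UA = 1000·1.75/1.56 = 1121.8 s.
T approaches T_ss exponentially: T(t) = T_ss + (T₀ − T_ss) e^(−t/τ).
T(1920) = 100.91 + (54.095)·0.18059 = 110.67 °C.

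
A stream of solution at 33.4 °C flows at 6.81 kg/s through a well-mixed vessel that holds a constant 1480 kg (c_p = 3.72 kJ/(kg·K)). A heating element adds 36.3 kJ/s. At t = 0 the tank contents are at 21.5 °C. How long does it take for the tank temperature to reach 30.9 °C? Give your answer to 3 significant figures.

First-law balance (no shaft work): M c_p dT/dt = ṁ c_p (T_in − T) + 36.3.
τ = M/ṁ = 217.33 s; T_ss = T_in + Q̇/(ṁ c_p) = 34.833 °C.
T(t) = T_ss + (T₀ − T_ss) e^(−t/τ). Set T = 30.9:
e^(−t/τ) = (30.9 − 34.833)/(21.5 − 34.833) = 0.29498
t = −217.33 · ln(0.29498) = 265.33 s.

265 s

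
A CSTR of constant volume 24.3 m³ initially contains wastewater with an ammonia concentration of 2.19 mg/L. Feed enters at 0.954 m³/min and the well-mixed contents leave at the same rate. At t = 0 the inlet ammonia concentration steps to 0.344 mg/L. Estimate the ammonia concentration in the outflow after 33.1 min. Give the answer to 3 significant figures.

0.847 mg/L

Species balance on the tank: V dC/dt = Q(C_in − C).
Rewrite as dC/dt + C/τ = C_in/τ, τ = V/Q = 25.472 min.
Integrating: C(t) = C_in + (C₀ − C_in) e^(−t/τ).
C(33.1) = 0.344 + (2.19 − 0.344)·e^(−33.1/25.472) = 0.344 + (1.8460)·0.27267 = 0.84735 mg/L.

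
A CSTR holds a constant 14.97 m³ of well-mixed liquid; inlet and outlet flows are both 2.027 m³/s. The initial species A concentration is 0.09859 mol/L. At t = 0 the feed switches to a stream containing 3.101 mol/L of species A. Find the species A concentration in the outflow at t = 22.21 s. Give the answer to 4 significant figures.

2.953 mol/L

Transient balance on the dissolved component: V dC/dt = Q(C_in − C).
Time constant τ = V/Q = 14.97/2.027 = 7.38530 s.
This is linear first-order; C(t) = C_in + (C₀ − C_in) e^(−t/τ).
C(22.21) = 3.101 + (0.09859 − 3.101)·e^(−22.21/7.38530) = 3.101 + (-3.00241)·0.0494237 = 2.95261 mol/L.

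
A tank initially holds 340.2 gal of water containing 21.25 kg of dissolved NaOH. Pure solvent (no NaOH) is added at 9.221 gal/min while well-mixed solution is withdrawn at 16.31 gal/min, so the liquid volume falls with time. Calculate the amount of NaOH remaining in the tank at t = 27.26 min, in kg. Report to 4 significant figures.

3.080 kg

Let m(t) be the amount of NaOH. Volume: V(t) = V₀ + (Q_in − Q_out) t = 340.2 − 7.08900 t; V(27.26) = 146.954 gal.
Solute balance: dm/dt = 0 − Q_out C = −Q_out m/V(t).
Separate: dm/m = −Q_out dt/V(t) ⇒ ln(m/m₀) = −(Q_out/(Q_in−Q_out)) ln(V/V₀).
m = m₀ (V₀/V)^(Q_out/(Q_in−Q_out)) = 21.25 × (340.2/146.954)^(-2.30075) = 3.08045 kg.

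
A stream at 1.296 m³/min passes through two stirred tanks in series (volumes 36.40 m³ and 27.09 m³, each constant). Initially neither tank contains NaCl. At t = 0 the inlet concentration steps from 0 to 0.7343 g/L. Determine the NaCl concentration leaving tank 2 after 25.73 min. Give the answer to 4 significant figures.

0.2096 g/L

Species balance on tank i: dCᵢ/dt = (Cᵢ₋₁ − Cᵢ)/τᵢ with τᵢ = Vᵢ/Q.
τ₁ = 36.40/1.296 = 28.0864 min; τ₂ = 27.09/1.296 = 20.9028 min.
Solving the cascade with C₁(0)=C₂(0)=0 gives C₂(t) = C_in[1 − (τ₁ e^(−t/τ₁) − τ₂ e^(−t/τ₂))/(τ₁ − τ₂)].
At t = 25.73: e^(−t/τ₁) = 0.400076, e^(−t/τ₂) = 0.292019.
C₂ = 0.7343·[1 − (28.0864·0.400076 − 20.9028·0.292019)/(7.18364)] = 0.7343·0.285503 = 0.209645 g/L.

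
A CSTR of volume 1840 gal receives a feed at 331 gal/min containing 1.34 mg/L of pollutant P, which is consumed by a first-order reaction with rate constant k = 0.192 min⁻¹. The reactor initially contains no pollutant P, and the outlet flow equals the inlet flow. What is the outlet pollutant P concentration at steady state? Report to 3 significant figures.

V dC/dt = Q(C_in − C) − k V C.
At steady state: 0 = Q C_in − (Q + kV) C_ss, so C_ss = Q C_in/(Q + kV).
C_ss = 331·1.34/(331 + 0.192·1840) = 443.54/684.28 = 0.64818 mg/L.

0.648 mg/L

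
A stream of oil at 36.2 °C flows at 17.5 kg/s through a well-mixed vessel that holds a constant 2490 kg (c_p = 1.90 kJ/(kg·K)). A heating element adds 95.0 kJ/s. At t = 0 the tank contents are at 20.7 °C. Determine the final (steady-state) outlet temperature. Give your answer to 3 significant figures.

Unsteady energy balance on the tank contents: M c_p dT/dt = ṁ c_p (T_in − T) + 95.0.
At steady state dT/dt = 0 ⇒ T_ss = T_in + Q̇/(ṁ c_p) = 36.2 + 95.0/(17.5·1.90) = 39.057 °C.

39.1 °C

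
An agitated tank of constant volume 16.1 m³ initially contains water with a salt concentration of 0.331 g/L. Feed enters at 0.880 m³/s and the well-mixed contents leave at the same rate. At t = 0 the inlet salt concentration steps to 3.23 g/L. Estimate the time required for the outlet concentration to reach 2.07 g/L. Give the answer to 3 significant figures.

16.8 s

Species balance: V dC/dt = Q(C_in − C) ⇒ τ = V/Q = 18.295 s.
C(t) = C_in + (C₀ − C_in) e^(−t/τ). Set C = 2.07 and solve for t:
e^(−t/τ) = (C − C_in)/(C₀ − C_in) = (2.07 − 3.23)/(0.331 − 3.23) = 0.40014
t = −τ ln(…) = 18.295 × 0.91595 = 16.758 s.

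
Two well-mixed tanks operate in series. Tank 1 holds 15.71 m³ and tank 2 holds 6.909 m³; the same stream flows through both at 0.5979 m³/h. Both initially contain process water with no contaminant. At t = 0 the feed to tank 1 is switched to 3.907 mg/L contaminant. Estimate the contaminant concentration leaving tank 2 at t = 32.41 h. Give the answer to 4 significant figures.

Each tank obeys Vᵢ dCᵢ/dt = Q(Cᵢ₋₁ − Cᵢ), so τᵢ = Vᵢ/Q.
τ₁ = 15.71/0.5979 = 26.2753 h; τ₂ = 6.909/0.5979 = 11.5554 h.
Solving the cascade with C₁(0)=C₂(0)=0 gives C₂(t) = C_in[1 − (τ₁ e^(−t/τ₁) − τ₂ e^(−t/τ₂))/(τ₁ − τ₂)].
At t = 32.41: e^(−t/τ₁) = 0.291278, e^(−t/τ₂) = 0.0605226.
C₂ = 3.907·[1 − (26.2753·0.291278 − 11.5554·0.0605226)/(14.7199)] = 3.907·0.527574 = 2.06123 mg/L.

2.061 mg/L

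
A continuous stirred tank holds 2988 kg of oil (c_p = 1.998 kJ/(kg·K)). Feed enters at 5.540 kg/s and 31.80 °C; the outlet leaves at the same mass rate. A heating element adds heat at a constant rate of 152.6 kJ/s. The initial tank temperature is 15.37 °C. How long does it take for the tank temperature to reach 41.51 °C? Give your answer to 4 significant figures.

Unsteady energy balance on the tank contents: M c_p dT/dt = ṁ c_p (T_in − T) + 152.6.
τ = M/ṁ = 539.350 s; T_ss = T_in + Q̇/(ṁ c_p) = 45.5863 °C.
T(t) = T_ss + (T₀ − T_ss) e^(−t/τ). Set T = 41.51:
e^(−t/τ) = (41.51 − 45.5863)/(15.37 − 45.5863) = 0.134905
t = −539.350 · ln(0.134905) = 1080.42 s.

1080 s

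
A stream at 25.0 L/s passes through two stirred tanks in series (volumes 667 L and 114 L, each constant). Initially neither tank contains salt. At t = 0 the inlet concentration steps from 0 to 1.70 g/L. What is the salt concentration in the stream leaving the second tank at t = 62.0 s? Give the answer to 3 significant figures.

Species balance on tank i: dCᵢ/dt = (Cᵢ₋₁ − Cᵢ)/τᵢ with τᵢ = Vᵢ/Q.
τ₁ = 667/25.0 = 26.680 s; τ₂ = 114/25.0 = 4.5600 s.
Solving the cascade with C₁(0)=C₂(0)=0 gives C₂(t) = C_in[1 − (τ₁ e^(−t/τ₁) − τ₂ e^(−t/τ₂))/(τ₁ − τ₂)].
At t = 62.0: e^(−t/τ₁) = 0.097897, e^(−t/τ₂) = 1.2449e-06.
C₂ = 1.70·[1 − (26.680·0.097897 − 4.5600·1.2449e-06)/(22.120)] = 1.70·0.88192 = 1.4993 g/L.

1.50 g/L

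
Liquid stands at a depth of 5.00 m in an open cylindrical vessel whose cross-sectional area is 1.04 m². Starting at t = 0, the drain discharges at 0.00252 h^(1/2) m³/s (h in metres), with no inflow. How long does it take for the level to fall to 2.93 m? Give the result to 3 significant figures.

Accumulation of liquid (constant cross-section A): A dh/dt = −0.00252 √h.
∫ h^(−1/2) dh = −(0.00252/A) ∫ dt, giving 2√h = 2√h₀ − (0.00252/A) t.
t = 2A(√h₀ − √h)/0.00252 = 2·1.04·(√5.00 − √2.93)/0.00252
  = 2.0800 × (2.2361 − 1.7117) / 0.00252 = 432.79 s.

433 s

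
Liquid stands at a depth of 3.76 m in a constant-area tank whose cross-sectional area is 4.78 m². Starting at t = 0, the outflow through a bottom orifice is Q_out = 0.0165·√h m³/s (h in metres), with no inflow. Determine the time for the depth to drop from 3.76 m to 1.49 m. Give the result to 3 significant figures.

416 s

A dh/dt = −Q_out = −0.0165 √h.
Separate and integrate: 2(√h − √h₀) = −(0.0165/A) t.
t = 2A(√h₀ − √h)/0.0165 = 2·4.78·(√3.76 − √1.49)/0.0165
  = 9.5600 × (1.9391 − 1.2207) / 0.0165 = 416.25 s.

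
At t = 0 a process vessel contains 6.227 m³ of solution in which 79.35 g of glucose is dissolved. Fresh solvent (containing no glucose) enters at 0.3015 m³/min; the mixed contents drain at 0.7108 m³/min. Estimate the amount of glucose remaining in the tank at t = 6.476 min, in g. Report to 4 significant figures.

Total volume: dV/dt = Q_in − Q_out = -0.409300 m³/min, so V(t) = 6.227 − 0.409300 t and V(6.476) = 3.57637 m³.
Solute balance: dm/dt = 0 − Q_out C = −Q_out m/V(t).
Separate: dm/m = −Q_out dt/V(t) ⇒ ln(m/m₀) = −(Q_out/(Q_in−Q_out)) ln(V/V₀).
m = m₀ (V₀/V)^(Q_out/(Q_in−Q_out)) = 79.35 × (6.227/3.57637)^(-1.73662) = 30.2904 g.

30.29 g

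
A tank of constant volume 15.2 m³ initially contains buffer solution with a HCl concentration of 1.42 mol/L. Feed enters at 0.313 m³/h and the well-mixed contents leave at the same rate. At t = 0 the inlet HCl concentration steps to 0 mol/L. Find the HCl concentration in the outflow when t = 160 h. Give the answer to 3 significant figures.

Accumulation = in − out for the solute gives V dC/dt = Q(C_in − C).
So dC/dt = (C_in − C)/τ with τ = V/Q = 15.2/0.313 = 48.562 h.
This is linear first-order; C(t) = C_in + (C₀ − C_in) e^(−t/τ).
C(160) = 0 + (1.42 − 0)·e^(−160/48.562) = 0 + (1.4200)·0.037078 = 0.052650 mol/L.

0.0527 mol/L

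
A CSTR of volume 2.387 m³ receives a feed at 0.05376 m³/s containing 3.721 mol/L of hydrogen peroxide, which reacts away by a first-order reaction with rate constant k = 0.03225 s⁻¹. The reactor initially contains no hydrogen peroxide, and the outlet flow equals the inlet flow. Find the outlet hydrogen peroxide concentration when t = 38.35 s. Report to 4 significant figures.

Accumulation = in − out − consumed: V dC/dt = Q C_in − Q C − k V C.
dC/dt = (Q/V) C_in − (Q/V + k) C; effective rate a = Q/V + k = 0.0225220 + 0.03225 = 0.0547720 s⁻¹.
C_ss = Q C_in/(Q + kV) = 1.53006 mol/L; C(t) = C_ss + (C₀ − C_ss) e^(−a t).
C(38.35) = 1.53006 + (-1.53006)·e^(−0.0547720·38.35) = 1.53006 + (-1.53006)·0.122394 = 1.34279 mol/L.

1.343 mol/L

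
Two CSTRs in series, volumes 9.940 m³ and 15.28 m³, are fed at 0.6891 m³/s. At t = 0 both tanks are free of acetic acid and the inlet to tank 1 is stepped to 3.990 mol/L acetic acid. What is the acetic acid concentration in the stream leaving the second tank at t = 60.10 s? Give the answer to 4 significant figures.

3.346 mol/L

Species balance on tank i: dCᵢ/dt = (Cᵢ₋₁ − Cᵢ)/τᵢ with τᵢ = Vᵢ/Q.
τ₁ = 9.940/0.6891 = 14.4246 s; τ₂ = 15.28/0.6891 = 22.1738 s.
Tank 1: C₁ = C_in(1 − e^(−t/τ₁)). Tank 2 (τ₁ ≠ τ₂): C₂ = C_in[1 − (τ₁ e^(−t/τ₁) − τ₂ e^(−t/τ₂))/(τ₁ − τ₂)].
At t = 60.10: e^(−t/τ₁) = 0.0155066, e^(−t/τ₂) = 0.0665102.
C₂ = 3.990·[1 − (14.4246·0.0155066 − 22.1738·0.0665102)/(-7.74924)] = 3.990·0.838550 = 3.34582 mol/L.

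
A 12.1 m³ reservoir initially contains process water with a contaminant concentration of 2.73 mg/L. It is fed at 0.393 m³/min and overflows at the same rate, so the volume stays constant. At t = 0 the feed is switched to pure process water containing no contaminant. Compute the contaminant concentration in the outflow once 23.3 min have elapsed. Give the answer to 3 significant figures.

Mass balance on the solute (V constant): V dC/dt = Q(C_in − C).
Time constant τ = V/Q = 12.1/0.393 = 30.789 min.
C approaches C_in exponentially: C(t) = C_in + (C₀ − C_in) e^(−t/τ).
C(23.3) = 0 + (2.73 − 0)·e^(−23.3/30.789) = 0 + (2.7300)·0.46918 = 1.2809 mg/L.

1.28 mg/L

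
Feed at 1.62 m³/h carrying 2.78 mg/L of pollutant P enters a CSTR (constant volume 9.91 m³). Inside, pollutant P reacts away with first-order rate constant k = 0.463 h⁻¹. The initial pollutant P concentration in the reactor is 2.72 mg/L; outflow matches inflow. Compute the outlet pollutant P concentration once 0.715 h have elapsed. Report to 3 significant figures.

2.00 mg/L

Species balance: V dC/dt = Q C_in − Q C − k V C.
dC/dt = (Q/V) C_in − (Q/V + k) C; effective rate a = Q/V + k = 0.16347 + 0.463 = 0.62647 h⁻¹.
C_ss = Q C_in/(Q + kV) = 0.72541 mg/L; C(t) = C_ss + (C₀ − C_ss) e^(−a t).
C(0.715) = 0.72541 + (1.9946)·e^(−0.62647·0.715) = 0.72541 + (1.9946)·0.63895 = 1.9999 mg/L.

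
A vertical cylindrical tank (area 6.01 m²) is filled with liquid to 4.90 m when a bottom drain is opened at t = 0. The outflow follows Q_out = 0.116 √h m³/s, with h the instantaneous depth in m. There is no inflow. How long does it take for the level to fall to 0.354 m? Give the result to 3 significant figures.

With no inflow, A dh/dt = −0.116 √h.
This is separable: 2 d(√h)/dt = −0.116/A, so √h = √h₀ − (0.116/(2A)) t.
t = 2A(√h₀ − √h)/0.116 = 2·6.01·(√4.90 − √0.354)/0.116
  = 12.020 × (2.2136 − 0.59498) / 0.116 = 167.72 s.

168 s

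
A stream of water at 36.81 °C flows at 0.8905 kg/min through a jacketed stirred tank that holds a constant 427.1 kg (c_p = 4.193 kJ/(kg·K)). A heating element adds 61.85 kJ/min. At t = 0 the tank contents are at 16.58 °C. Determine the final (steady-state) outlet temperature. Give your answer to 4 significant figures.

53.37 °C

M c_p dT/dt = ṁ c_p (T_in − T) + Q̇.
At steady state dT/dt = 0 ⇒ T_ss = T_in + Q̇/(ṁ c_p) = 36.81 + 61.85/(0.8905·4.193) = 53.3746 °C.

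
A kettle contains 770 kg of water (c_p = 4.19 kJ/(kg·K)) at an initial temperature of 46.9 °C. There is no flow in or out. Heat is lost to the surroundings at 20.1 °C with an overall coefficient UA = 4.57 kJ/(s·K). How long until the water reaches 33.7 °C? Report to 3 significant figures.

Unsteady energy balance on the tank contents: M c_p dT/dt = −UA(T − T_amb).
τ = M c_p/UA = 705.97 s; T_ss = T_amb = 20.100 °C.
T(t) = T_ss + (T₀ − T_ss)e^(−t/τ); set T = 33.7:
t = −τ ln[(T − T_ss)/(T₀ − T_ss)] = −705.97 · ln(0.50746) = 478.88 s.

479 s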